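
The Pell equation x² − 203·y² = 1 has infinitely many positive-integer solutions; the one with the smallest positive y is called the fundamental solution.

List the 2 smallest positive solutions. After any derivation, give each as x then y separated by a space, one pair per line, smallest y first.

[14; 4,28] for √203; ℓ=2 ⇒ convergent index 1
step 0: (14, 1)  from 14·(1,0) + (0,1)
step 1: (57, 4)  from 4·(14,1) + (1,0)
(x₁, y₁) = (57, 4);  57² − 203·4² = 1 ✓
n=2: (57,4)∘(57,4) = (57·57+203·4·4, 57·4+4·57) = (6497,456)

57 4
6497 456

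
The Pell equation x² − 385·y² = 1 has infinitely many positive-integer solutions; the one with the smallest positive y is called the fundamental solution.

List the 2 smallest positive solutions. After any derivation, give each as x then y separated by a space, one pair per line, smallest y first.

95831 4884
18367161121 936077208

√385 = [19; 1,1,1,1,1,…,1,1,38, …], period ℓ=16 (even) → k=15
k=0  a_k=19  p_k/q_k = 19/1
k=1  a_k=1  p_k/q_k = 20/1
…
k=4  a_k=1  p_k/q_k = 98/5
…
k=6  a_k=3  p_k/q_k = 569/29
k=7  a_k=1  p_k/q_k = 726/37
…
k=9  a_k=1  p_k/q_k = 2747/140
k=10  a_k=3  p_k/q_k = 10262/523
k=11  a_k=1  p_k/q_k = 13009/663
k=12  a_k=1  p_k/q_k = 23271/1186
k=13  a_k=1  p_k/q_k = 36280/1849
k=14  a_k=1  p_k/q_k = 59551/3035
k=15  a_k=1  p_k/q_k = 95831/4884
(x₁, y₁) = (95831, 4884);  95831² − 385·4884² = 1 ✓
(95831+4884√385)^2 = 18367161121 + 936077208√385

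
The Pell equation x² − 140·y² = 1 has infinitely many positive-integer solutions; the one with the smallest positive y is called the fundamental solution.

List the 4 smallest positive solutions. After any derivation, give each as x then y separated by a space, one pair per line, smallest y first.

d=140: √d = [11; 1,4,1,22] (ℓ=4, even), read p_3/q_3
step 0: (11, 1)  from 11·(1,0) + (0,1)
step 1: (12, 1)  from 1·(11,1) + (1,0)
step 2: (59, 5)  from 4·(12,1) + (11,1)
step 3: (71, 6)  from 1·(59,5) + (12,1)
(x₁, y₁) = (71, 6);  71² − 140·6² = 1 ✓
n=2: (71,6)∘(71,6) = (71·71+140·6·6, 71·6+6·71) = (10081,852)
n=3: (10081,852)∘(71,6) = (71·10081+140·6·852, 71·852+6·10081) = (1431431,120978)
n=4: (1431431,120978)∘(71,6) = (71·1431431+140·6·120978, 71·120978+6·1431431) = (203253121,17178024)

71 6
10081 852
1431431 120978
203253121 17178024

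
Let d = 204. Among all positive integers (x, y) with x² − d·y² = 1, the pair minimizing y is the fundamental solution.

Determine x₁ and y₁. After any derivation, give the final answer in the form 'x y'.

4999 350

√204 → a₀=14, period (3,1,1,6,1,1,3,28); ℓ=8 even so k=7
k=0  a_k=14  p_k/q_k = 14/1
…
k=3  a_k=1  p_k/q_k = 100/7
…
k=6  a_k=1  p_k/q_k = 1414/99
k=7  a_k=3  p_k/q_k = 4999/350
fundamental: x₁=4999, y₁=350  (since 24990001 − 204·122500 = 1)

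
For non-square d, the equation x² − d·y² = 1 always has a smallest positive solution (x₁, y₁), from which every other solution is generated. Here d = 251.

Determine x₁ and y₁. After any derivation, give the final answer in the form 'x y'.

3674890 231957

√251 → a₀=15, period (1,5,2,1,2,…,5,1,30); ℓ=14 even so k=13
i=0: a=15 ⇒ p=15, q=1
…
i=9: a=2 ⇒ p=151649, q=9572
i=10: a=1 ⇒ p=212692, q=13425
…
i=12: a=5 ⇒ p=3097857, q=195535
i=13: a=1 ⇒ p=3674890, q=231957
(x₁, y₁) = (3674890, 231957);  3674890² − 251·231957² = 1 ✓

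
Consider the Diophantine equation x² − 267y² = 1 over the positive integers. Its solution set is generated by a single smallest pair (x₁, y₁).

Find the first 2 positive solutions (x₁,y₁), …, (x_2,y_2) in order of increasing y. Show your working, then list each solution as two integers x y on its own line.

2402 147
11539207 706188

[16; 2,1,15,1,2,32] for √267; ℓ=6 ⇒ convergent index 5
k=0  a_k=16  p_k/q_k = 16/1
…
k=2  a_k=1  p_k/q_k = 49/3
k=3  a_k=15  p_k/q_k = 768/47
k=4  a_k=1  p_k/q_k = 817/50
k=5  a_k=2  p_k/q_k = 2402/147
fundamental: x₁=2402, y₁=147  (since 5769604 − 267·21609 = 1)
(x_2, y_2) = (2402·2402 + 267·147·147, 2402·147 + 147·2402) = (11539207, 706188)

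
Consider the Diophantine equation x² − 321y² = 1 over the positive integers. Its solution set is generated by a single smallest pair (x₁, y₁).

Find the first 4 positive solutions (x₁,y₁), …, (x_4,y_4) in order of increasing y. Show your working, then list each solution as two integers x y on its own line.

215 12
92449 5160
39752855 2218788
17093635201 954073680

√321 → a₀=17, period (1,10,1,34); ℓ=4 even so k=3
k=0  a_k=17  p_k/q_k = 17/1
…
k=2  a_k=10  p_k/q_k = 197/11
k=3  a_k=1  p_k/q_k = 215/12
(x₁, y₁) = (215, 12);  215² − 321·12² = 1 ✓
k=2:  x_2 = 215·215+321·12·12 = 92449,  y_2 = 215·12+12·215 = 5160
k=3:  x_3 = 215·92449+321·12·5160 = 39752855,  y_3 = 215·5160+12·92449 = 2218788
k=4:  x_4 = 215·39752855+321·12·2218788 = 17093635201,  y_4 = 215·2218788+12·39752855 = 954073680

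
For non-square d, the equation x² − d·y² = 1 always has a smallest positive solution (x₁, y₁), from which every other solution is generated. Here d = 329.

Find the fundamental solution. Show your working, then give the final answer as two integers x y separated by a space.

2376415 131016

d=329: √d = [18; 7,4,2,1,1,4,1,1,2,4,7,36] (ℓ=12, even), read p_11/q_11
k=0  a_k=18  p_k/q_k = 18/1
k=1  a_k=7  p_k/q_k = 127/7
k=2  a_k=4  p_k/q_k = 526/29
k=3  a_k=2  p_k/q_k = 1179/65
…
k=5  a_k=1  p_k/q_k = 2884/159
k=6  a_k=4  p_k/q_k = 13241/730
k=7  a_k=1  p_k/q_k = 16125/889
k=8  a_k=1  p_k/q_k = 29366/1619
k=9  a_k=2  p_k/q_k = 74857/4127
k=10  a_k=4  p_k/q_k = 328794/18127
k=11  a_k=7  p_k/q_k = 2376415/131016
→ (2376415, 131016).  Check: 2376415²=5647348252225, 329·131016²=5647348252224, difference 1.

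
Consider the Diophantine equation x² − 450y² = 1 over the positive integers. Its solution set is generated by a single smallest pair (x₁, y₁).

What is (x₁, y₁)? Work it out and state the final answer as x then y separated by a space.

19601 924

[21; 4,1,2,4,2,1,4,42] for √450; ℓ=8 ⇒ convergent index 7
k=0  a_k=21  p_k/q_k = 21/1
…
k=2  a_k=1  p_k/q_k = 106/5
k=3  a_k=2  p_k/q_k = 297/14
k=4  a_k=4  p_k/q_k = 1294/61
k=5  a_k=2  p_k/q_k = 2885/136
k=6  a_k=1  p_k/q_k = 4179/197
k=7  a_k=4  p_k/q_k = 19601/924
(x₁, y₁) = (19601, 924);  19601² − 450·924² = 1 ✓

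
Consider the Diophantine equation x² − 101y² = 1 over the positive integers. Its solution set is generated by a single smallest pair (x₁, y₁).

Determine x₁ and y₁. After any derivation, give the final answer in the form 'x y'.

d=101: √d = [10; 20] (ℓ=1, odd), read p_1/q_1
k=0  a_k=10  p_k/q_k = 10/1
k=1  a_k=20  p_k/q_k = 201/20
→ (201, 20).  Check: 201²=40401, 101·20²=40400, difference 1.

201 20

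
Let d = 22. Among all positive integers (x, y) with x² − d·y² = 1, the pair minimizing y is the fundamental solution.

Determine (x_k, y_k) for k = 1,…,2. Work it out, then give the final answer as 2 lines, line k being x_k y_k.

197 42
77617 16548

[4; 1,2,4,2,1,8] for √22; ℓ=6 ⇒ convergent index 5
a_0=4:  p_0=4·1+0=4,  q_0=4·0+1=1
a_1=1:  p_1=1·4+1=5,  q_1=1·1+0=1
a_2=2:  p_2=2·5+4=14,  q_2=2·1+1=3
…
a_4=2:  p_4=2·61+14=136,  q_4=2·13+3=29
a_5=1:  p_5=1·136+61=197,  q_5=1·29+13=42
(x₁, y₁) = (197, 42);  197² − 22·42² = 1 ✓
k=2:  x_2 = 197·197+22·42·42 = 77617,  y_2 = 197·42+42·197 = 16548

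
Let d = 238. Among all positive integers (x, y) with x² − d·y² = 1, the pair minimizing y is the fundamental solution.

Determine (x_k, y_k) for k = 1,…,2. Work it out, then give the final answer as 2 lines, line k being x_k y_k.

d=238: √d = [15; 2,2,1,14,1,2,2,30] (ℓ=8, even), read p_7/q_7
i=0: a=15 ⇒ p=15, q=1
i=1: a=2 ⇒ p=31, q=2
…
i=6: a=2 ⇒ p=4983, q=323
i=7: a=2 ⇒ p=11663, q=756
fundamental: x₁=11663, y₁=756  (since 136025569 − 238·571536 = 1)
n=2: (11663,756)∘(11663,756) = (11663·11663+238·756·756, 11663·756+756·11663) = (272051137,17634456)

11663 756
272051137 17634456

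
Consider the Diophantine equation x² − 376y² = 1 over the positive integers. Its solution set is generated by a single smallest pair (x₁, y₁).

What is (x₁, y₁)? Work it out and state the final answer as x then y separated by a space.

2143295 110532

d=376: √d = [19; 2,1,1,3,1,…,1,2,38] (ℓ=16, even), read p_15/q_15
k=0  a_k=19  p_k/q_k = 19/1
k=1  a_k=2  p_k/q_k = 39/2
…
k=3  a_k=1  p_k/q_k = 97/5
…
k=6  a_k=2  p_k/q_k = 1241/64
…
k=12  a_k=3  p_k/q_k = 368986/19029
…
k=14  a_k=1  p_k/q_k = 837427/43187
k=15  a_k=2  p_k/q_k = 2143295/110532
fundamental: x₁=2143295, y₁=110532  (since 4593713457025 − 376·12217323024 = 1)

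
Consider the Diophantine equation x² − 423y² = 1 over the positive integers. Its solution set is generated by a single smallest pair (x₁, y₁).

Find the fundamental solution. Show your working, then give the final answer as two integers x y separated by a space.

4607 224

√423 → a₀=20, period (1,1,3,4,3,1,1,40); ℓ=8 even so k=7
k=0  a_k=20  p_k/q_k = 20/1
…
k=3  a_k=3  p_k/q_k = 144/7
k=4  a_k=4  p_k/q_k = 617/30
…
k=6  a_k=1  p_k/q_k = 2612/127
k=7  a_k=1  p_k/q_k = 4607/224
(x₁, y₁) = (4607, 224);  4607² − 423·224² = 1 ✓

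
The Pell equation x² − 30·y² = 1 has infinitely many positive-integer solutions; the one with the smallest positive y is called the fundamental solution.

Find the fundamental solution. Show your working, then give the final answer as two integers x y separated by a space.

d=30: √d = [5; 2,10] (ℓ=2, even), read p_1/q_1
a_0=5:  p_0=5·1+0=5,  q_0=5·0+1=1
a_1=2:  p_1=2·5+1=11,  q_1=2·1+0=2
(x₁, y₁) = (11, 2);  11² − 30·2² = 1 ✓

11 2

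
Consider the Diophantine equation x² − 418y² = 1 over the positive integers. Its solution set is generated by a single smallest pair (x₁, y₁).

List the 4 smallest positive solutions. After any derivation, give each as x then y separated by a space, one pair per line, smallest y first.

d=418: √d = [20; 2,4,20,4,2,40] (ℓ=6, even), read p_5/q_5
a_0=20:  p_0=20·1+0=20,  q_0=20·0+1=1
…
a_4=4:  p_4=4·3721+184=15068,  q_4=4·182+9=737
a_5=2:  p_5=2·15068+3721=33857,  q_5=2·737+182=1656
(x₁, y₁) = (33857, 1656);  33857² − 418·1656² = 1 ✓
(33857+1656√418)^2 = 2292592897 + 112134384√418
(33857+1656√418)^3 = 155240635393601 + 7593067676520√418
(33857+1656√418)^4 = 10511964382749705217 + 514156984535740896√418

33857 1656
2292592897 112134384
155240635393601 7593067676520
10511964382749705217 514156984535740896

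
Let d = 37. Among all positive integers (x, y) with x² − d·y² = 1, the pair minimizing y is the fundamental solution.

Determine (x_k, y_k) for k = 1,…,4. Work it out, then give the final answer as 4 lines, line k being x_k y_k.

73 12
10657 1752
1555849 255780
227143297 37342128

√37 → a₀=6, period (12); ℓ=1 odd so k=1
a_0=6:  p_0=6·1+0=6,  q_0=6·0+1=1
a_1=12:  p_1=12·6+1=73,  q_1=12·1+0=12
fundamental: x₁=73, y₁=12  (since 5329 − 37·144 = 1)
(73+12√37)^2 = 10657 + 1752√37
(73+12√37)^3 = 1555849 + 255780√37
(73+12√37)^4 = 227143297 + 37342128√37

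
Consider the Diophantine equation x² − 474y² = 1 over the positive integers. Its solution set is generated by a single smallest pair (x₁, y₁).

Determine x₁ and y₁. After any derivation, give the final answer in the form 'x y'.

193549 8890

[21; 1,3,2,1,1,…,3,1,42] for √474; ℓ=14 ⇒ convergent index 13
i=0: a=21 ⇒ p=21, q=1
i=1: a=1 ⇒ p=22, q=1
i=2: a=3 ⇒ p=87, q=4
…
i=5: a=1 ⇒ p=479, q=22
…
i=7: a=6 ⇒ p=5051, q=232
i=8: a=1 ⇒ p=5813, q=267
i=9: a=1 ⇒ p=10864, q=499
i=10: a=1 ⇒ p=16677, q=766
…
i=12: a=3 ⇒ p=149331, q=6859
i=13: a=1 ⇒ p=193549, q=8890
fundamental: x₁=193549, y₁=8890  (since 37461215401 − 474·79032100 = 1)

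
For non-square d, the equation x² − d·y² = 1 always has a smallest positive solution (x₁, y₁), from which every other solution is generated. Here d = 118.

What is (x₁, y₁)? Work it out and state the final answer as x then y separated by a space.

306917 28254

√118 → a₀=10, period (1,6,3,2,10,2,3,6,1,20); ℓ=10 even so k=9
i=0: a=10 ⇒ p=10, q=1
i=1: a=1 ⇒ p=11, q=1
i=2: a=6 ⇒ p=76, q=7
i=3: a=3 ⇒ p=239, q=22
i=4: a=2 ⇒ p=554, q=51
i=5: a=10 ⇒ p=5779, q=532
i=6: a=2 ⇒ p=12112, q=1115
i=7: a=3 ⇒ p=42115, q=3877
i=8: a=6 ⇒ p=264802, q=24377
i=9: a=1 ⇒ p=306917, q=28254
→ (306917, 28254).  Check: 306917²=94198044889, 118·28254²=94198044888, difference 1.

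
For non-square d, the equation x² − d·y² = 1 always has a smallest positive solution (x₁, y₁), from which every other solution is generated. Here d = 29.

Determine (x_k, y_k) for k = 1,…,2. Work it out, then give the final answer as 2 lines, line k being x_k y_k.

9801 1820
192119201 35675640

d=29: √d = [5; 2,1,1,2,10] (ℓ=5, odd), read p_9/q_9
i=0: a=5 ⇒ p=5, q=1
i=1: a=2 ⇒ p=11, q=2
i=2: a=1 ⇒ p=16, q=3
…
i=5: a=10 ⇒ p=727, q=135
i=6: a=2 ⇒ p=1524, q=283
…
i=8: a=1 ⇒ p=3775, q=701
i=9: a=2 ⇒ p=9801, q=1820
→ (9801, 1820).  Check: 9801²=96059601, 29·1820²=96059600, difference 1.
k=2:  x_2 = 9801·9801+29·1820·1820 = 192119201,  y_2 = 9801·1820+1820·9801 = 35675640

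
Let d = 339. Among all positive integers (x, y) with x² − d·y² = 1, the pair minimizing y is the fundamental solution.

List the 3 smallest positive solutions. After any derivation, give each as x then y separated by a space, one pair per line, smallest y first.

√339 → a₀=18, period (2,2,2,1,17,1,2,2,2,36); ℓ=10 even so k=9
k=0  a_k=18  p_k/q_k = 18/1
…
k=2  a_k=2  p_k/q_k = 92/5
k=3  a_k=2  p_k/q_k = 221/12
…
k=5  a_k=17  p_k/q_k = 5542/301
…
k=7  a_k=2  p_k/q_k = 17252/937
k=8  a_k=2  p_k/q_k = 40359/2192
k=9  a_k=2  p_k/q_k = 97970/5321
fundamental: x₁=97970, y₁=5321  (since 9598120900 − 339·28313041 = 1)
k=2:  x_2 = 97970·97970+339·5321·5321 = 19196241799,  y_2 = 97970·5321+5321·97970 = 1042596740
k=3:  x_3 = 97970·19196241799+339·5321·1042596740 = 3761311617998090,  y_3 = 97970·1042596740+5321·19196241799 = 204286405230279

97970 5321
19196241799 1042596740
3761311617998090 204286405230279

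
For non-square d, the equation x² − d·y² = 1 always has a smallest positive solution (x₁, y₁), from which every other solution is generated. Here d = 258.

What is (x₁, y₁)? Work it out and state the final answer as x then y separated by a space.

d=258: √d = [16; 16,32] (ℓ=2, even), read p_1/q_1
k=0  a_k=16  p_k/q_k = 16/1
k=1  a_k=16  p_k/q_k = 257/16
(x₁, y₁) = (257, 16);  257² − 258·16² = 1 ✓

257 16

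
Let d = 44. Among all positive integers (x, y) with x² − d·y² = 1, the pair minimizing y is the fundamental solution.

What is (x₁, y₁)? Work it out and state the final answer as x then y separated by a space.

199 30

d=44: √d = [6; 1,1,1,2,1,1,1,12] (ℓ=8, even), read p_7/q_7
step 0: (6, 1)  from 6·(1,0) + (0,1)
…
step 3: (20, 3)  from 1·(13,2) + (7,1)
step 4: (53, 8)  from 2·(20,3) + (13,2)
…
step 6: (126, 19)  from 1·(73,11) + (53,8)
step 7: (199, 30)  from 1·(126,19) + (73,11)
fundamental: x₁=199, y₁=30  (since 39601 − 44·900 = 1)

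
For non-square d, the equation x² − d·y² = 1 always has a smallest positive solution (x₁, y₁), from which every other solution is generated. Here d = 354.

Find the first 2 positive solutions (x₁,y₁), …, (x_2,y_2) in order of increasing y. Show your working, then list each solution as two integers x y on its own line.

258065 13716
133195088449 7079239080

[18; 1,4,2,2,18,2,2,4,1,36] for √354; ℓ=10 ⇒ convergent index 9
i=0: a=18 ⇒ p=18, q=1
i=1: a=1 ⇒ p=19, q=1
…
i=3: a=2 ⇒ p=207, q=11
…
i=6: a=2 ⇒ p=19210, q=1021
…
i=8: a=4 ⇒ p=210294, q=11177
i=9: a=1 ⇒ p=258065, q=13716
fundamental: x₁=258065, y₁=13716  (since 66597544225 − 354·188128656 = 1)
(258065+13716√354)^2 = 133195088449 + 7079239080√354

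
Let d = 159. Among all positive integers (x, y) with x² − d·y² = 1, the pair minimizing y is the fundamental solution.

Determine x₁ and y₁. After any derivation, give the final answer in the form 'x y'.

√159 → a₀=12, period (1,1,1,1,3,1,1,1,1,24); ℓ=10 even so k=9
i=0: a=12 ⇒ p=12, q=1
i=1: a=1 ⇒ p=13, q=1
…
i=6: a=1 ⇒ p=290, q=23
…
i=8: a=1 ⇒ p=807, q=64
i=9: a=1 ⇒ p=1324, q=105
→ (1324, 105).  Check: 1324²=1752976, 159·105²=1752975, difference 1.

1324 105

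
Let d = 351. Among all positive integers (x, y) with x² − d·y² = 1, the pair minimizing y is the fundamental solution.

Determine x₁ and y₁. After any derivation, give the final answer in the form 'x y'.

√351 = [18; 1,2,1,3,2,2,2,3,1,2,1,36, …], period ℓ=12 (even) → k=11
a_0=18:  p_0=18·1+0=18,  q_0=18·0+1=1
a_1=1:  p_1=1·18+1=19,  q_1=1·1+0=1
a_2=2:  p_2=2·19+18=56,  q_2=2·1+1=3
a_3=1:  p_3=1·56+19=75,  q_3=1·3+1=4
…
a_5=2:  p_5=2·281+75=637,  q_5=2·15+4=34
a_6=2:  p_6=2·637+281=1555,  q_6=2·34+15=83
a_7=2:  p_7=2·1555+637=3747,  q_7=2·83+34=200
…
a_10=2:  p_10=2·16543+12796=45882,  q_10=2·883+683=2449
a_11=1:  p_11=1·45882+16543=62425,  q_11=1·2449+883=3332
→ (62425, 3332).  Check: 62425²=3896880625, 351·3332²=3896880624, difference 1.

62425 3332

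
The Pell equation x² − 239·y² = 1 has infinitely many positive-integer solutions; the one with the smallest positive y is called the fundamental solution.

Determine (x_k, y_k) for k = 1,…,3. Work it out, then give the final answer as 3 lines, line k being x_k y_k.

6195120 400729
76759023628799 4965128484960
951062724926484326640 61519133559490389671

√239 = [15; 2,5,1,2,4,15,4,2,1,5,2,30, …], period ℓ=12 (even) → k=11
step 0: (15, 1)  from 15·(1,0) + (0,1)
…
step 2: (170, 11)  from 5·(31,2) + (15,1)
step 3: (201, 13)  from 1·(170,11) + (31,2)
…
step 5: (2489, 161)  from 4·(572,37) + (201,13)
step 6: (37907, 2452)  from 15·(2489,161) + (572,37)
step 7: (154117, 9969)  from 4·(37907,2452) + (2489,161)
step 8: (346141, 22390)  from 2·(154117,9969) + (37907,2452)
…
step 10: (2847431, 184185)  from 5·(500258,32359) + (346141,22390)
step 11: (6195120, 400729)  from 2·(2847431,184185) + (500258,32359)
→ (6195120, 400729).  Check: 6195120²=38379511814400, 239·400729²=38379511814399, difference 1.
k=2:  x_2 = 6195120·6195120+239·400729·400729 = 76759023628799,  y_2 = 6195120·400729+400729·6195120 = 4965128484960
k=3:  x_3 = 6195120·76759023628799+239·400729·4965128484960 = 951062724926484326640,  y_3 = 6195120·4965128484960+400729·76759023628799 = 61519133559490389671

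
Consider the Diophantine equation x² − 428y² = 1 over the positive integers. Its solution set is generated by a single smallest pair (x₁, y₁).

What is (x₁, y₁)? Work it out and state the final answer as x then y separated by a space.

d=428: √d = [20; 1,2,4,1,5,10,5,1,4,2,1,40] (ℓ=12, even), read p_11/q_11
i=0: a=20 ⇒ p=20, q=1
i=1: a=1 ⇒ p=21, q=1
i=2: a=2 ⇒ p=62, q=3
…
i=4: a=1 ⇒ p=331, q=16
i=5: a=5 ⇒ p=1924, q=93
i=6: a=10 ⇒ p=19571, q=946
i=7: a=5 ⇒ p=99779, q=4823
i=8: a=1 ⇒ p=119350, q=5769
i=9: a=4 ⇒ p=577179, q=27899
i=10: a=2 ⇒ p=1273708, q=61567
i=11: a=1 ⇒ p=1850887, q=89466
(x₁, y₁) = (1850887, 89466);  1850887² − 428·89466² = 1 ✓

1850887 89466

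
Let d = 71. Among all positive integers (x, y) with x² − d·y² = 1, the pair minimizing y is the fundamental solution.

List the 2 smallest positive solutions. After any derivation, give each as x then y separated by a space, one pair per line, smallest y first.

3480 413
24220799 2874480

d=71: √d = [8; 2,2,1,7,1,2,2,16] (ℓ=8, even), read p_7/q_7
a_0=8:  p_0=8·1+0=8,  q_0=8·0+1=1
…
a_2=2:  p_2=2·17+8=42,  q_2=2·2+1=5
…
a_4=7:  p_4=7·59+42=455,  q_4=7·7+5=54
a_5=1:  p_5=1·455+59=514,  q_5=1·54+7=61
a_6=2:  p_6=2·514+455=1483,  q_6=2·61+54=176
a_7=2:  p_7=2·1483+514=3480,  q_7=2·176+61=413
(x₁, y₁) = (3480, 413);  3480² − 71·413² = 1 ✓
(3480+413√71)^2 = 24220799 + 2874480√71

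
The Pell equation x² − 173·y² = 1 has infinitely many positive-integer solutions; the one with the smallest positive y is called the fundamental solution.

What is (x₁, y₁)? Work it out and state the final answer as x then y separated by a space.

2499849 190060

√173 → a₀=13, period (6,1,1,6,26); ℓ=5 odd so k=9
k=0  a_k=13  p_k/q_k = 13/1
k=1  a_k=6  p_k/q_k = 79/6
k=2  a_k=1  p_k/q_k = 92/7
k=3  a_k=1  p_k/q_k = 171/13
k=4  a_k=6  p_k/q_k = 1118/85
k=5  a_k=26  p_k/q_k = 29239/2223
…
k=8  a_k=1  p_k/q_k = 382343/29069
k=9  a_k=6  p_k/q_k = 2499849/190060
→ (2499849, 190060).  Check: 2499849²=6249245022801, 173·190060²=6249245022800, difference 1.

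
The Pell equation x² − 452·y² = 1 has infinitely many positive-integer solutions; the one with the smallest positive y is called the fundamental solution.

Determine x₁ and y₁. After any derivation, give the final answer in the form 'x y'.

1204353 56648

√452 → a₀=21, period (3,1,5,3,10,3,5,1,3,42); ℓ=10 even so k=9
i=0: a=21 ⇒ p=21, q=1
i=1: a=3 ⇒ p=64, q=3
i=2: a=1 ⇒ p=85, q=4
…
i=7: a=5 ⇒ p=263904, q=12413
i=8: a=1 ⇒ p=313483, q=14745
i=9: a=3 ⇒ p=1204353, q=56648
(x₁, y₁) = (1204353, 56648);  1204353² − 452·56648² = 1 ✓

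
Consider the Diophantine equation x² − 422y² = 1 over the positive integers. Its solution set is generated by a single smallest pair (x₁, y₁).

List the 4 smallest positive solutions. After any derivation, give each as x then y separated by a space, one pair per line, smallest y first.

7022501 341850
98631040590001 4801283933700
1385273162348638202501 67434042451384025550
19456164335732849620362360001 947111261097768740333867400

[20; 1,1,5,2,1,…,1,1,40] for √422; ℓ=14 ⇒ convergent index 13
a_0=20:  p_0=20·1+0=20,  q_0=20·0+1=1
…
a_3=5:  p_3=5·41+21=226,  q_3=5·2+1=11
…
a_7=20:  p_7=20·2650+719=53719,  q_7=20·129+35=2615
…
a_9=1:  p_9=1·163807+53719=217526,  q_9=1·7974+2615=10589
…
a_11=5:  p_11=5·598859+217526=3211821,  q_11=5·29152+10589=156349
a_12=1:  p_12=1·3211821+598859=3810680,  q_12=1·156349+29152=185501
a_13=1:  p_13=1·3810680+3211821=7022501,  q_13=1·185501+156349=341850
fundamental: x₁=7022501, y₁=341850  (since 49315520295001 − 422·116861422500 = 1)
(x_2, y_2) = (7022501·7022501 + 422·341850·341850, 7022501·341850 + 341850·7022501) = (98631040590001, 4801283933700)
(x_3, y_3) = (7022501·98631040590001 + 422·341850·4801283933700, 7022501·4801283933700 + 341850·98631040590001) = (1385273162348638202501, 67434042451384025550)
(x_4, y_4) = (7022501·1385273162348638202501 + 422·341850·67434042451384025550, 7022501·67434042451384025550 + 341850·1385273162348638202501) = (19456164335732849620362360001, 947111261097768740333867400)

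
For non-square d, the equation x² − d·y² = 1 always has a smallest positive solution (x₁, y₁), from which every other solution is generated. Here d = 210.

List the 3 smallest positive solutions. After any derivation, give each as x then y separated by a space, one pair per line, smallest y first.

√210 → a₀=14, period (2,28); ℓ=2 even so k=1
a_0=14:  p_0=14·1+0=14,  q_0=14·0+1=1
a_1=2:  p_1=2·14+1=29,  q_1=2·1+0=2
fundamental: x₁=29, y₁=2  (since 841 − 210·4 = 1)
n=2: (29,2)∘(29,2) = (29·29+210·2·2, 29·2+2·29) = (1681,116)
n=3: (1681,116)∘(29,2) = (29·1681+210·2·116, 29·116+2·1681) = (97469,6726)

29 2
1681 116
97469 6726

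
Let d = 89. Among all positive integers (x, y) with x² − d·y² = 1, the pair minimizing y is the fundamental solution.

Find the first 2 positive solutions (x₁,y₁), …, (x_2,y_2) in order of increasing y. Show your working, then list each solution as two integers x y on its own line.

500001 53000
500002000001 53000106000

[9; 2,3,3,2,18] for √89; ℓ=5 ⇒ convergent index 9
step 0: (9, 1)  from 9·(1,0) + (0,1)
step 1: (19, 2)  from 2·(9,1) + (1,0)
…
step 3: (217, 23)  from 3·(66,7) + (19,2)
step 4: (500, 53)  from 2·(217,23) + (66,7)
…
step 7: (66019, 6998)  from 3·(18934,2007) + (9217,977)
step 8: (216991, 23001)  from 3·(66019,6998) + (18934,2007)
step 9: (500001, 53000)  from 2·(216991,23001) + (66019,6998)
→ (500001, 53000).  Check: 500001²=250001000001, 89·53000²=250001000000, difference 1.
n=2: (500001,53000)∘(500001,53000) = (500001·500001+89·53000·53000, 500001·53000+53000·500001) = (500002000001,53000106000)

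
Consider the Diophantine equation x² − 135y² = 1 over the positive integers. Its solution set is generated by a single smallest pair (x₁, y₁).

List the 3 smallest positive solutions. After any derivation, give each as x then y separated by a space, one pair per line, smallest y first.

244 21
119071 10248
58106404 5001003

√135 → a₀=11, period (1,1,1,1,1,1,1,22); ℓ=8 even so k=7
i=0: a=11 ⇒ p=11, q=1
…
i=2: a=1 ⇒ p=23, q=2
i=3: a=1 ⇒ p=35, q=3
i=4: a=1 ⇒ p=58, q=5
…
i=6: a=1 ⇒ p=151, q=13
i=7: a=1 ⇒ p=244, q=21
(x₁, y₁) = (244, 21);  244² − 135·21² = 1 ✓
n=2: (244,21)∘(244,21) = (244·244+135·21·21, 244·21+21·244) = (119071,10248)
n=3: (119071,10248)∘(244,21) = (244·119071+135·21·10248, 244·10248+21·119071) = (58106404,5001003)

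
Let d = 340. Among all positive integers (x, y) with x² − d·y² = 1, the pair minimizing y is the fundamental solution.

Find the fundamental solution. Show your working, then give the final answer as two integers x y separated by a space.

√340 → a₀=18, period (2,3,1,1,1,…,3,2,36); ℓ=14 even so k=13
k=0  a_k=18  p_k/q_k = 18/1
k=1  a_k=2  p_k/q_k = 37/2
k=2  a_k=3  p_k/q_k = 129/7
…
k=6  a_k=1  p_k/q_k = 756/41
…
k=8  a_k=1  p_k/q_k = 7265/394
k=9  a_k=1  p_k/q_k = 13774/747
…
k=11  a_k=1  p_k/q_k = 34813/1888
k=12  a_k=3  p_k/q_k = 125478/6805
k=13  a_k=2  p_k/q_k = 285769/15498
(x₁, y₁) = (285769, 15498);  285769² − 340·15498² = 1 ✓

285769 15498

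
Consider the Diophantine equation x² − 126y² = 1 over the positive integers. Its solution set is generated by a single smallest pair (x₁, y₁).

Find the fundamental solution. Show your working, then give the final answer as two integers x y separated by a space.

449 40

d=126: √d = [11; 4,2,4,22] (ℓ=4, even), read p_3/q_3
i=0: a=11 ⇒ p=11, q=1
…
i=2: a=2 ⇒ p=101, q=9
i=3: a=4 ⇒ p=449, q=40
(x₁, y₁) = (449, 40);  449² − 126·40² = 1 ✓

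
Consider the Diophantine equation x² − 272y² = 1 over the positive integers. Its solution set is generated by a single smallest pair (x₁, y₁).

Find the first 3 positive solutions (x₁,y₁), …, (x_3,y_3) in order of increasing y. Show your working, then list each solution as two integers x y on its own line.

√272 → a₀=16, period (2,32); ℓ=2 even so k=1
k=0  a_k=16  p_k/q_k = 16/1
k=1  a_k=2  p_k/q_k = 33/2
(x₁, y₁) = (33, 2);  33² − 272·2² = 1 ✓
(33+2√272)^2 = 2177 + 132√272
(33+2√272)^3 = 143649 + 8710√272

33 2
2177 132
143649 8710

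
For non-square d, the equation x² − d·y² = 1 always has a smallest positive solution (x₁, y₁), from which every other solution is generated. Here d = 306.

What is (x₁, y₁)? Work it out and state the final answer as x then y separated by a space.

35 2

[17; 2,34] for √306; ℓ=2 ⇒ convergent index 1
a_0=17:  p_0=17·1+0=17,  q_0=17·0+1=1
a_1=2:  p_1=2·17+1=35,  q_1=2·1+0=2
fundamental: x₁=35, y₁=2  (since 1225 − 306·4 = 1)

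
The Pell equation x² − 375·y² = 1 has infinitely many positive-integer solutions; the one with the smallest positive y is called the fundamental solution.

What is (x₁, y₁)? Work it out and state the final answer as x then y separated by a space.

15124 781

[19; 2,1,2,1,5,1,2,1,2,38] for √375; ℓ=10 ⇒ convergent index 9
step 0: (19, 1)  from 19·(1,0) + (0,1)
step 1: (39, 2)  from 2·(19,1) + (1,0)
…
step 6: (1433, 74)  from 1·(1220,63) + (213,11)
step 7: (4086, 211)  from 2·(1433,74) + (1220,63)
step 8: (5519, 285)  from 1·(4086,211) + (1433,74)
step 9: (15124, 781)  from 2·(5519,285) + (4086,211)
fundamental: x₁=15124, y₁=781  (since 228735376 − 375·609961 = 1)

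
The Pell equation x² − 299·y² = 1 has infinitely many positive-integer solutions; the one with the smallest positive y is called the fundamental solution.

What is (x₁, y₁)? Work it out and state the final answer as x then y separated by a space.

[17; 3,2,3,34] for √299; ℓ=4 ⇒ convergent index 3
a_0=17:  p_0=17·1+0=17,  q_0=17·0+1=1
…
a_2=2:  p_2=2·52+17=121,  q_2=2·3+1=7
a_3=3:  p_3=3·121+52=415,  q_3=3·7+3=24
(x₁, y₁) = (415, 24);  415² − 299·24² = 1 ✓

415 24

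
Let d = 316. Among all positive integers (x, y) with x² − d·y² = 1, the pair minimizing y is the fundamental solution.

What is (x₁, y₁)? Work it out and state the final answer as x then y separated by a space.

√316 → a₀=17, period (1,3,2,8,2,3,1,34); ℓ=8 even so k=7
step 0: (17, 1)  from 17·(1,0) + (0,1)
step 1: (18, 1)  from 1·(17,1) + (1,0)
…
step 4: (1351, 76)  from 8·(160,9) + (71,4)
…
step 6: (9937, 559)  from 3·(2862,161) + (1351,76)
step 7: (12799, 720)  from 1·(9937,559) + (2862,161)
→ (12799, 720).  Check: 12799²=163814401, 316·720²=163814400, difference 1.

12799 720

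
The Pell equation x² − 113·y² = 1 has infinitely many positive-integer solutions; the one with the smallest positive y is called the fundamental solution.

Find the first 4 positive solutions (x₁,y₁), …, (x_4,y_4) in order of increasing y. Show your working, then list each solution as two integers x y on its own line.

1204353 113296
2900932297217 272896754976
6987493029899166849 657328051091107760
16830816386073401651890177 1583310020631184911403584

d=113: √d = [10; 1,1,1,2,2,1,1,1,20] (ℓ=9, odd), read p_17/q_17
a_0=10:  p_0=10·1+0=10,  q_0=10·0+1=1
…
a_4=2:  p_4=2·32+21=85,  q_4=2·3+2=8
…
a_6=1:  p_6=1·202+85=287,  q_6=1·19+8=27
…
a_12=1:  p_12=1·32794+16785=49579,  q_12=1·3085+1579=4664
…
a_15=1:  p_15=1·313483+131952=445435,  q_15=1·29490+12413=41903
a_16=1:  p_16=1·445435+313483=758918,  q_16=1·41903+29490=71393
a_17=1:  p_17=1·758918+445435=1204353,  q_17=1·71393+41903=113296
fundamental: x₁=1204353, y₁=113296  (since 1450466148609 − 113·12835983616 = 1)
k=2:  x_2 = 1204353·1204353+113·113296·113296 = 2900932297217,  y_2 = 1204353·113296+113296·1204353 = 272896754976
k=3:  x_3 = 1204353·2900932297217+113·113296·272896754976 = 6987493029899166849,  y_3 = 1204353·272896754976+113296·2900932297217 = 657328051091107760
k=4:  x_4 = 1204353·6987493029899166849+113·113296·657328051091107760 = 16830816386073401651890177,  y_4 = 1204353·657328051091107760+113296·6987493029899166849 = 1583310020631184911403584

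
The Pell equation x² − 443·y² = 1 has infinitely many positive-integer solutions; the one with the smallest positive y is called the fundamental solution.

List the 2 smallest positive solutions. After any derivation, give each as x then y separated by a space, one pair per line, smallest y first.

√443 = [21; 21,42, …], period ℓ=2 (even) → k=1
step 0: (21, 1)  from 21·(1,0) + (0,1)
step 1: (442, 21)  from 21·(21,1) + (1,0)
(x₁, y₁) = (442, 21);  442² − 443·21² = 1 ✓
k=2:  x_2 = 442·442+443·21·21 = 390727,  y_2 = 442·21+21·442 = 18564

442 21
390727 18564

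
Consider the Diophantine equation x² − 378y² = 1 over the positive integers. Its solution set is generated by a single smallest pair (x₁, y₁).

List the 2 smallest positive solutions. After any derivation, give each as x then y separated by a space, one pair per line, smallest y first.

8749 450
153090001 7874100

[19; 2,3,1,4,1,3,2,38] for √378; ℓ=8 ⇒ convergent index 7
a_0=19:  p_0=19·1+0=19,  q_0=19·0+1=1
a_1=2:  p_1=2·19+1=39,  q_1=2·1+0=2
a_2=3:  p_2=3·39+19=136,  q_2=3·2+1=7
a_3=1:  p_3=1·136+39=175,  q_3=1·7+2=9
…
a_6=3:  p_6=3·1011+836=3869,  q_6=3·52+43=199
a_7=2:  p_7=2·3869+1011=8749,  q_7=2·199+52=450
fundamental: x₁=8749, y₁=450  (since 76545001 − 378·202500 = 1)
(8749+450√378)^2 = 153090001 + 7874100√378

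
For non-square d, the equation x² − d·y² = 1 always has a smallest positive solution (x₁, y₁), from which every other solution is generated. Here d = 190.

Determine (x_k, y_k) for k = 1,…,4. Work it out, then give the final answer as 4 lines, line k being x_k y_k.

52021 3774
5412368881 392654508
563113683064981 40852560317562
58587473808034384321 4250382080167131096

d=190: √d = [13; 1,3,1,1,1,…,3,1,26] (ℓ=14, even), read p_13/q_13
a_0=13:  p_0=13·1+0=13,  q_0=13·0+1=1
a_1=1:  p_1=1·13+1=14,  q_1=1·1+0=1
…
a_3=1:  p_3=1·55+14=69,  q_3=1·4+1=5
…
a_9=1:  p_9=1·2936+1213=4149,  q_9=1·213+88=301
a_10=1:  p_10=1·4149+2936=7085,  q_10=1·301+213=514
a_11=1:  p_11=1·7085+4149=11234,  q_11=1·514+301=815
a_12=3:  p_12=3·11234+7085=40787,  q_12=3·815+514=2959
a_13=1:  p_13=1·40787+11234=52021,  q_13=1·2959+815=3774
(x₁, y₁) = (52021, 3774);  52021² − 190·3774² = 1 ✓
k=2:  x_2 = 52021·52021+190·3774·3774 = 5412368881,  y_2 = 52021·3774+3774·52021 = 392654508
k=3:  x_3 = 52021·5412368881+190·3774·392654508 = 563113683064981,  y_3 = 52021·392654508+3774·5412368881 = 40852560317562
k=4:  x_4 = 52021·563113683064981+190·3774·40852560317562 = 58587473808034384321,  y_4 = 52021·40852560317562+3774·563113683064981 = 4250382080167131096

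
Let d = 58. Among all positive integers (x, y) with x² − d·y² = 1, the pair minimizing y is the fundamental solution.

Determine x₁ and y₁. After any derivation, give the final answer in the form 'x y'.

√58 → a₀=7, period (1,1,1,1,1,1,14); ℓ=7 odd so k=13
step 0: (7, 1)  from 7·(1,0) + (0,1)
…
step 2: (15, 2)  from 1·(8,1) + (7,1)
step 3: (23, 3)  from 1·(15,2) + (8,1)
…
step 5: (61, 8)  from 1·(38,5) + (23,3)
step 6: (99, 13)  from 1·(61,8) + (38,5)
step 7: (1447, 190)  from 14·(99,13) + (61,8)
step 8: (1546, 203)  from 1·(1447,190) + (99,13)
step 9: (2993, 393)  from 1·(1546,203) + (1447,190)
…
step 11: (7532, 989)  from 1·(4539,596) + (2993,393)
step 12: (12071, 1585)  from 1·(7532,989) + (4539,596)
step 13: (19603, 2574)  from 1·(12071,1585) + (7532,989)
fundamental: x₁=19603, y₁=2574  (since 384277609 − 58·6625476 = 1)

19603 2574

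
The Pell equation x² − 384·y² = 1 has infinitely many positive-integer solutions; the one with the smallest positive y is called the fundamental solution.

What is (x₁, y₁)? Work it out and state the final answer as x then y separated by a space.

4801 245

d=384: √d = [19; 1,1,2,9,2,1,1,38] (ℓ=8, even), read p_7/q_7
step 0: (19, 1)  from 19·(1,0) + (0,1)
…
step 4: (921, 47)  from 9·(98,5) + (39,2)
step 5: (1940, 99)  from 2·(921,47) + (98,5)
step 6: (2861, 146)  from 1·(1940,99) + (921,47)
step 7: (4801, 245)  from 1·(2861,146) + (1940,99)
(x₁, y₁) = (4801, 245);  4801² − 384·245² = 1 ✓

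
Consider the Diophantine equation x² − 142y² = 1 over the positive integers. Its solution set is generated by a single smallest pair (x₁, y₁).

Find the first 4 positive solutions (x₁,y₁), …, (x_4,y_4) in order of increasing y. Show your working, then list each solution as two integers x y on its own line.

√142 = [11; 1,10,1,22, …], period ℓ=4 (even) → k=3
k=0  a_k=11  p_k/q_k = 11/1
k=1  a_k=1  p_k/q_k = 12/1
k=2  a_k=10  p_k/q_k = 131/11
k=3  a_k=1  p_k/q_k = 143/12
→ (143, 12).  Check: 143²=20449, 142·12²=20448, difference 1.
(143+12√142)^2 = 40897 + 3432√142
(143+12√142)^3 = 11696399 + 981540√142
(143+12√142)^4 = 3345129217 + 280717008√142

143 12
40897 3432
11696399 981540
3345129217 280717008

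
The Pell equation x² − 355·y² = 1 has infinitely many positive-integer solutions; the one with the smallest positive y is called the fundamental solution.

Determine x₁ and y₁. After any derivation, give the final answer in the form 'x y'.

√355 = [18; 1,5,3,3,1,6,1,3,3,5,1,36, …], period ℓ=12 (even) → k=11
k=0  a_k=18  p_k/q_k = 18/1
k=1  a_k=1  p_k/q_k = 19/1
k=2  a_k=5  p_k/q_k = 113/6
…
k=4  a_k=3  p_k/q_k = 1187/63
k=5  a_k=1  p_k/q_k = 1545/82
k=6  a_k=6  p_k/q_k = 10457/555
k=7  a_k=1  p_k/q_k = 12002/637
k=8  a_k=3  p_k/q_k = 46463/2466
k=9  a_k=3  p_k/q_k = 151391/8035
k=10  a_k=5  p_k/q_k = 803418/42641
k=11  a_k=1  p_k/q_k = 954809/50676
fundamental: x₁=954809, y₁=50676  (since 911660226481 − 355·2568056976 = 1)

954809 50676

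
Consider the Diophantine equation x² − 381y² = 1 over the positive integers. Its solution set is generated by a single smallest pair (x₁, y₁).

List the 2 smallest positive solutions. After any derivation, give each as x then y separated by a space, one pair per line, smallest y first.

√381 → a₀=19, period (1,1,12,1,1,38); ℓ=6 even so k=5
i=0: a=19 ⇒ p=19, q=1
i=1: a=1 ⇒ p=20, q=1
…
i=3: a=12 ⇒ p=488, q=25
i=4: a=1 ⇒ p=527, q=27
i=5: a=1 ⇒ p=1015, q=52
(x₁, y₁) = (1015, 52);  1015² − 381·52² = 1 ✓
(1015+52√381)^2 = 2060449 + 105560√381

1015 52
2060449 105560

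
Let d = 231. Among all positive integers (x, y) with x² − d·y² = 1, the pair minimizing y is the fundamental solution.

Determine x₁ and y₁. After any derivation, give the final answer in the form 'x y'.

√231 = [15; 5,30, …], period ℓ=2 (even) → k=1
k=0  a_k=15  p_k/q_k = 15/1
k=1  a_k=5  p_k/q_k = 76/5
fundamental: x₁=76, y₁=5  (since 5776 − 231·25 = 1)

76 5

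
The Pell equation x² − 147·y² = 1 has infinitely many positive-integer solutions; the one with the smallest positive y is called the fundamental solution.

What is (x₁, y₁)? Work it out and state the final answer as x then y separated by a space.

97 8

√147 = [12; 8,24, …], period ℓ=2 (even) → k=1
step 0: (12, 1)  from 12·(1,0) + (0,1)
step 1: (97, 8)  from 8·(12,1) + (1,0)
(x₁, y₁) = (97, 8);  97² − 147·8² = 1 ✓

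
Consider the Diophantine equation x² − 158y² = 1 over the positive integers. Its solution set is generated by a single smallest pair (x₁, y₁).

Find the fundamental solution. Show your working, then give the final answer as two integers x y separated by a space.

√158 → a₀=12, period (1,1,3,12,3,1,1,24); ℓ=8 even so k=7
i=0: a=12 ⇒ p=12, q=1
…
i=2: a=1 ⇒ p=25, q=2
i=3: a=3 ⇒ p=88, q=7
…
i=6: a=1 ⇒ p=4412, q=351
i=7: a=1 ⇒ p=7743, q=616
(x₁, y₁) = (7743, 616);  7743² − 158·616² = 1 ✓

7743 616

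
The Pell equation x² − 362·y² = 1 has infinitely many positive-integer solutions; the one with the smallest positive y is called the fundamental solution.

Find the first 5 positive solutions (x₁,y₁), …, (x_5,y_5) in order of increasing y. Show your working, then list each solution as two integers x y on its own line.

√362 → a₀=19, period (38); ℓ=1 odd so k=1
a_0=19:  p_0=19·1+0=19,  q_0=19·0+1=1
a_1=38:  p_1=38·19+1=723,  q_1=38·1+0=38
fundamental: x₁=723, y₁=38  (since 522729 − 362·1444 = 1)
(x_2, y_2) = (723·723 + 362·38·38, 723·38 + 38·723) = (1045457, 54948)
(x_3, y_3) = (723·1045457 + 362·38·54948, 723·54948 + 38·1045457) = (1511730099, 79454770)
(x_4, y_4) = (723·1511730099 + 362·38·79454770, 723·79454770 + 38·1511730099) = (2185960677697, 114891542472)
(x_5, y_5) = (723·2185960677697 + 362·38·114891542472, 723·114891542472 + 38·2185960677697) = (3160897628219763, 166133090959742)

723 38
1045457 54948
1511730099 79454770
2185960677697 114891542472
3160897628219763 166133090959742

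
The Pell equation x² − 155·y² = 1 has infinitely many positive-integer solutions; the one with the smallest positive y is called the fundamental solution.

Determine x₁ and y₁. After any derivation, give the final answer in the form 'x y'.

249 20

√155 → a₀=12, period (2,4,2,24); ℓ=4 even so k=3
i=0: a=12 ⇒ p=12, q=1
i=1: a=2 ⇒ p=25, q=2
i=2: a=4 ⇒ p=112, q=9
i=3: a=2 ⇒ p=249, q=20
fundamental: x₁=249, y₁=20  (since 62001 − 155·400 = 1)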